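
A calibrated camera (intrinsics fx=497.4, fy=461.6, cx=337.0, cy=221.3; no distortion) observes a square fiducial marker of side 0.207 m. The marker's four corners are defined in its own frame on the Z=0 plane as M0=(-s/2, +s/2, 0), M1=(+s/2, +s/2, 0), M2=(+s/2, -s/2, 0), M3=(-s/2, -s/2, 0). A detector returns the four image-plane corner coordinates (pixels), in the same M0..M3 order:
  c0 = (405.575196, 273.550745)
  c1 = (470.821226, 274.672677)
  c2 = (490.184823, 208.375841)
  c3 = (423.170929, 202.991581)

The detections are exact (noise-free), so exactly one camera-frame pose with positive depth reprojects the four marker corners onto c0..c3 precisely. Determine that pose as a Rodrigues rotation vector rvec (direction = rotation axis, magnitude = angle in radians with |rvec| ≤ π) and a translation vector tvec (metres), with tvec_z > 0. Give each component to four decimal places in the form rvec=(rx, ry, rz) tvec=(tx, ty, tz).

rvec=(0.3103, -0.3773, 0.1215) tvec=(0.2921, 0.0549, 1.3062)

Intrinsics K: fx=497.4, fy=461.6, cx=337.0, cy=221.3
Marker side s = 0.207 m; corners in marker frame (Z=0):
  M0 = (-0.1035, +0.1035, 0)
  M1 = (+0.1035, +0.1035, 0)
  M2 = (+0.1035, -0.1035, 0)
  M3 = (-0.1035, -0.1035, 0)
Detected image corners:
  c0 = (405.575196, 273.550745) px
  c1 = (470.821226, 274.672677) px
  c2 = (490.184823, 208.375841) px
  c3 = (423.170929, 202.991581) px
Planar DLT: solve 8×8 A·h = b for H (H[2,2]=1):
  H  [+449.53954 +4.75609 +448.23235]
  H  [+85.27980 +380.74389 +240.69188]
  H  [+0.29091 +0.21044 +1.00000]
B = K⁻¹H; ‖b₁‖=0.765556, ‖b₂‖=0.765556; λ = 2/(‖b₁‖+‖b₂‖) = 1.306240, sign → tz>0 ⇒ λ=+1.306240
r₁ = λ·B[:,0] = (+0.92309,+0.05915,+0.38000); r₂ = λ·B[:,1] = (-0.17375,+0.94565,+0.27488)
r₃ = r₁×r₂ = (-0.34309,-0.31977,+0.88320); SVD([r₁ r₂ r₃]) → R = UVᵀ:
  R  [+0.92309 -0.17375 -0.34309]
  R  [+0.05915 +0.94565 -0.31977]
  R  [+0.38000 +0.27488 +0.88320]
t = (+0.29211, +0.05488, +1.30624) m
tr R = 2.751941; θ = arccos((tr R − 1)/2) = 0.503352 rad = 28.840°
axis k = ((R−Rᵀ)₃₂, (R−Rᵀ)₁₃, (R−Rᵀ)₂₁) / (2 sinθ) = (+0.616393, -0.749520, +0.241412)
rvec = θ·k = (+0.310263, -0.377272, +0.121515)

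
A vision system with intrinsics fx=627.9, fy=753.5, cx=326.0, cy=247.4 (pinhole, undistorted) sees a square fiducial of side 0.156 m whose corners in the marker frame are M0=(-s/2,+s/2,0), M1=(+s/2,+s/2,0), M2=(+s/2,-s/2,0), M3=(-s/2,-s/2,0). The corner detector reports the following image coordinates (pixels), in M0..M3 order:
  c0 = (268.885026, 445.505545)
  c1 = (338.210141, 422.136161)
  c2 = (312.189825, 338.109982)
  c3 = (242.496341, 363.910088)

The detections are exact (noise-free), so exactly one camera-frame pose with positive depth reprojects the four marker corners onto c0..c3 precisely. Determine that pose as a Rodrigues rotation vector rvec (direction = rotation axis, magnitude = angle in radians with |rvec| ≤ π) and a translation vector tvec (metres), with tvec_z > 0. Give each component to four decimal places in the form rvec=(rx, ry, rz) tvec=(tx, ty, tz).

rvec=(0.1569, 0.1863, -0.3336) tvec=(-0.0738, 0.2493, 1.2913)

Intrinsics K: fx=627.9, fy=753.5, cx=326.0, cy=247.4
Marker side s = 0.156 m; corners in marker frame (Z=0):
  M0 = (-0.0780, +0.0780, 0)
  M1 = (+0.0780, +0.0780, 0)
  M2 = (+0.0780, -0.0780, 0)
  M3 = (-0.0780, -0.0780, 0)
Detected image corners:
  c0 = (268.885026, 445.505545) px
  c1 = (338.210141, 422.136161) px
  c2 = (312.189825, 338.109982) px
  c3 = (242.496341, 363.910088) px
Planar DLT: solve 8×8 A·h = b for H (H[2,2]=1):
  H  [+399.04923 +195.39483 +290.10761]
  H  [-220.38211 +567.76430 +392.87370]
  H  [-0.16015 +0.09435 +1.00000]
B = K⁻¹H; ‖b₁‖=0.774400, ‖b₂‖=0.774400; λ = 2/(‖b₁‖+‖b₂‖) = 1.291322, sign → tz>0 ⇒ λ=+1.291322
r₁ = λ·B[:,0] = (+0.92804,-0.30978,-0.20680); r₂ = λ·B[:,1] = (+0.33859,+0.93301,+0.12183)
r₃ = r₁×r₂ = (+0.15521,-0.18309,+0.97077); SVD([r₁ r₂ r₃]) → R = UVᵀ:
  R  [+0.92804 +0.33859 +0.15521]
  R  [-0.30978 +0.93301 -0.18309]
  R  [-0.20680 +0.12183 +0.97077]
t = (-0.07382, +0.24931, +1.29132) m
tr R = 2.831825; θ = arccos((tr R − 1)/2) = 0.413020 rad = 23.664°
axis k = ((R−Rᵀ)₃₂, (R−Rᵀ)₁₃, (R−Rᵀ)₂₁) / (2 sinθ) = (+0.379840, +0.450964, -0.807684)
rvec = θ·k = (+0.156882, +0.186257, -0.333590)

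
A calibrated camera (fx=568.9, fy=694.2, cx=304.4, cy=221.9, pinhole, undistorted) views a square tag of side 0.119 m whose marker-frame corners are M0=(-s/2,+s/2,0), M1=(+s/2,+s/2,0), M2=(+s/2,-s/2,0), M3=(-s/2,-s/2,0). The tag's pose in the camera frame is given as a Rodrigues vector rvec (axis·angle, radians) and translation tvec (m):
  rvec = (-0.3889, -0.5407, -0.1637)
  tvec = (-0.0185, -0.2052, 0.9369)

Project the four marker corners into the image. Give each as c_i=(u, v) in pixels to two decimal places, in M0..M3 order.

Intrinsics K: fx=568.9, fy=694.2, cx=304.4, cy=221.9
Marker side s = 0.119 m; corners in marker frame (Z=0):
  M0 = (-0.0595, +0.0595, 0)
  M1 = (+0.0595, +0.0595, 0)
  M2 = (+0.0595, -0.0595, 0)
  M3 = (-0.0595, -0.0595, 0)
rvec = (-0.3889, -0.5407, -0.1637), |rvec| = θ = 0.68586 rad = 39.297°
Rodrigues: sinθ=0.63334, 1−cosθ=0.22612; R = I + sinθ·[k]× + (1−cosθ)·[k]×²:
    [+0.84658 +0.25225 -0.46869]
    [-0.05008 +0.91441 +0.40167]
    [+0.52990 -0.31657 +0.78676]
t = (-0.0185, -0.2052, 0.9369) m
M0: Pc = R·M0+t = (-0.05386, -0.14781, +0.88654); u = 568.9·(-0.05386)/0.88654 + 304.4 = 269.8355, v = 694.2·(-0.14781)/0.88654 + 221.9 = 106.1557
M1: Pc = R·M1+t = (+0.04688, -0.15377, +0.94959); u = 568.9·(+0.04688)/0.94959 + 304.4 = 332.4859, v = 694.2·(-0.15377)/0.94959 + 221.9 = 109.4848
M2: Pc = R·M2+t = (+0.01686, -0.26259, +0.98726); u = 568.9·(+0.01686)/0.98726 + 304.4 = 314.1171, v = 694.2·(-0.26259)/0.98726 + 221.9 = 37.2603
M3: Pc = R·M3+t = (-0.08388, -0.25663, +0.92421); u = 568.9·(-0.08388)/0.92421 + 304.4 = 252.7671, v = 694.2·(-0.25663)/0.92421 + 221.9 = 29.1391

c0=(269.84, 106.16) c1=(332.49, 109.48) c2=(314.12, 37.26) c3=(252.77, 29.14)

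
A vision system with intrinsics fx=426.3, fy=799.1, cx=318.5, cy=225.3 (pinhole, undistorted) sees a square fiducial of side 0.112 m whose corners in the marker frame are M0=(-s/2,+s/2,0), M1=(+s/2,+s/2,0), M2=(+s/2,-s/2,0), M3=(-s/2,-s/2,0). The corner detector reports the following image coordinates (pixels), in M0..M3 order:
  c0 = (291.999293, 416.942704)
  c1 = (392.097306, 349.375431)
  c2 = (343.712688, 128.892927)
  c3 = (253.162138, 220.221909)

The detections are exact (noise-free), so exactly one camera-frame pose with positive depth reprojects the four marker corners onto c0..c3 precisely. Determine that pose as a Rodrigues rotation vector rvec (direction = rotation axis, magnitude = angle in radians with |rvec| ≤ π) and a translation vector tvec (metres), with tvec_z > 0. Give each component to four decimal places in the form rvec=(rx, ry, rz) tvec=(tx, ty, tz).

Intrinsics K: fx=426.3, fy=799.1, cx=318.5, cy=225.3
Marker side s = 0.112 m; corners in marker frame (Z=0):
  M0 = (-0.0560, +0.0560, 0)
  M1 = (+0.0560, +0.0560, 0)
  M2 = (+0.0560, -0.0560, 0)
  M3 = (-0.0560, -0.0560, 0)
Detected image corners:
  c0 = (291.999293, 416.942704) px
  c1 = (392.097306, 349.375431) px
  c2 = (343.712688, 128.892927) px
  c3 = (253.162138, 220.221909) px
Planar DLT: solve 8×8 A·h = b for H (H[2,2]=1):
  H  [+479.97870 +269.63476 +316.71083]
  H  [-1033.93925 +1753.77630 +279.29649]
  H  [-1.15618 -0.36531 +1.00000]
B = K⁻¹H; ‖b₁‖=2.496523, ‖b₂‖=2.496523; λ = 2/(‖b₁‖+‖b₂‖) = 0.400557, sign → tz>0 ⇒ λ=+0.400557
r₁ = λ·B[:,0] = (+0.79700,-0.38770,-0.46312); r₂ = λ·B[:,1] = (+0.36268,+0.92035,-0.14633)
r₃ = r₁×r₂ = (+0.48296,-0.05134,+0.87413); SVD([r₁ r₂ r₃]) → R = UVᵀ:
  R  [+0.79700 +0.36268 +0.48296]
  R  [-0.38770 +0.92035 -0.05134]
  R  [-0.46312 -0.14633 +0.87413]
t = (-0.00168, +0.02707, +0.40056) m
tr R = 2.591490; θ = arccos((tr R − 1)/2) = 0.650559 rad = 37.274°
axis k = ((R−Rᵀ)₃₂, (R−Rᵀ)₁₃, (R−Rᵀ)₂₁) / (2 sinθ) = (-0.078422, +0.781069, -0.619501)
rvec = θ·k = (-0.051018, +0.508132, -0.403022)

rvec=(-0.0510, 0.5081, -0.4030) tvec=(-0.0017, 0.0271, 0.4006)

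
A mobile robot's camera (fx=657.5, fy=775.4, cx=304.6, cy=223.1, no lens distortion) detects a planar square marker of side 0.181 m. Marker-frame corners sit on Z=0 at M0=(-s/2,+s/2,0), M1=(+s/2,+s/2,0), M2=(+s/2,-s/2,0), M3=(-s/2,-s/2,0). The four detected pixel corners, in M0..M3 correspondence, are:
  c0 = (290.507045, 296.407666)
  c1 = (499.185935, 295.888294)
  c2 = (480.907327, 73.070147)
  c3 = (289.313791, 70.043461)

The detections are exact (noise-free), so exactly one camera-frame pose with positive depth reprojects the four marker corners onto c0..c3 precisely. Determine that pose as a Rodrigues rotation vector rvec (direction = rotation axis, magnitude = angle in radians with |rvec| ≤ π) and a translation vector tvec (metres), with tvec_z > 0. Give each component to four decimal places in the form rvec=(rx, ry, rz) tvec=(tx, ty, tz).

Intrinsics K: fx=657.5, fy=775.4, cx=304.6, cy=223.1
Marker side s = 0.181 m; corners in marker frame (Z=0):
  M0 = (-0.0905, +0.0905, 0)
  M1 = (+0.0905, +0.0905, 0)
  M2 = (+0.0905, -0.0905, 0)
  M3 = (-0.0905, -0.0905, 0)
Detected image corners:
  c0 = (290.507045, 296.407666) px
  c1 = (499.185935, 295.888294) px
  c2 = (480.907327, 73.070147) px
  c3 = (289.313791, 70.043461) px
Planar DLT: solve 8×8 A·h = b for H (H[2,2]=1):
  H  [+1138.74641 -131.46500 +390.58286]
  H  [+23.87457 +1153.23763 +179.01979]
  H  [+0.08989 -0.47602 +1.00000]
B = K⁻¹H; ‖b₁‖=1.692686, ‖b₂‖=1.692686; λ = 2/(‖b₁‖+‖b₂‖) = 0.590777, sign → tz>0 ⇒ λ=+0.590777
r₁ = λ·B[:,0] = (+0.99858,+0.00291,+0.05310); r₂ = λ·B[:,1] = (+0.01216,+0.95957,-0.28122)
r₃ = r₁×r₂ = (-0.05178,+0.28147,+0.95817); SVD([r₁ r₂ r₃]) → R = UVᵀ:
  R  [+0.99858 +0.01216 -0.05178]
  R  [+0.00291 +0.95957 +0.28147]
  R  [+0.05310 -0.28122 +0.95817]
t = (+0.07726, -0.03358, +0.59078) m
tr R = 2.916322; θ = arccos((tr R − 1)/2) = 0.290290 rad = 16.632°
axis k = ((R−Rᵀ)₃₂, (R−Rᵀ)₁₃, (R−Rᵀ)₂₁) / (2 sinθ) = (-0.982941, -0.183209, -0.016154)
rvec = θ·k = (-0.285338, -0.053184, -0.004689)

rvec=(-0.2853, -0.0532, -0.0047) tvec=(0.0773, -0.0336, 0.5908)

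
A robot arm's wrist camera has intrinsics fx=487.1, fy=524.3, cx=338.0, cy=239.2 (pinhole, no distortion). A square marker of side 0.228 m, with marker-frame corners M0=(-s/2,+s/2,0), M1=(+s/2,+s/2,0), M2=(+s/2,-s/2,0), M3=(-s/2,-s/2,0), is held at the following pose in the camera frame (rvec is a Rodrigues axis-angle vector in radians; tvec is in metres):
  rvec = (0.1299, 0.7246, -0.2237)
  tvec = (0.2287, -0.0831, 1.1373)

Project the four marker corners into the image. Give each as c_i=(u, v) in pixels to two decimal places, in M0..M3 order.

Intrinsics K: fx=487.1, fy=524.3, cx=338.0, cy=239.2
Marker side s = 0.228 m; corners in marker frame (Z=0):
  M0 = (-0.1140, +0.1140, 0)
  M1 = (+0.1140, +0.1140, 0)
  M2 = (+0.1140, -0.1140, 0)
  M3 = (-0.1140, -0.1140, 0)
rvec = (0.1299, 0.7246, -0.2237), |rvec| = θ = 0.76939 rad = 44.083°
Rodrigues: sinθ=0.69570, 1−cosθ=0.28166; R = I + sinθ·[k]× + (1−cosθ)·[k]×²:
    [+0.72636 +0.24706 +0.64137]
    [-0.15749 +0.96816 -0.19458]
    [-0.66902 +0.04033 +0.74215]
t = (0.2287, -0.0831, 1.1373) m
M0: Pc = R·M0+t = (+0.17406, +0.04522, +1.21817); u = 487.1·(+0.17406)/1.21817 + 338.0 = 407.5999, v = 524.3·(+0.04522)/1.21817 + 239.2 = 258.6644
M1: Pc = R·M1+t = (+0.33967, +0.00932, +1.06563); u = 487.1·(+0.33967)/1.06563 + 338.0 = 493.2636, v = 524.3·(+0.00932)/1.06563 + 239.2 = 243.7839
M2: Pc = R·M2+t = (+0.28334, -0.21142, +1.05643); u = 487.1·(+0.28334)/1.05643 + 338.0 = 468.6426, v = 524.3·(-0.21142)/1.05643 + 239.2 = 134.2719
M3: Pc = R·M3+t = (+0.11773, -0.17552, +1.20897); u = 487.1·(+0.11773)/1.20897 + 338.0 = 385.4338, v = 524.3·(-0.17552)/1.20897 + 239.2 = 163.0828

c0=(407.60, 258.66) c1=(493.26, 243.78) c2=(468.64, 134.27) c3=(385.43, 163.08)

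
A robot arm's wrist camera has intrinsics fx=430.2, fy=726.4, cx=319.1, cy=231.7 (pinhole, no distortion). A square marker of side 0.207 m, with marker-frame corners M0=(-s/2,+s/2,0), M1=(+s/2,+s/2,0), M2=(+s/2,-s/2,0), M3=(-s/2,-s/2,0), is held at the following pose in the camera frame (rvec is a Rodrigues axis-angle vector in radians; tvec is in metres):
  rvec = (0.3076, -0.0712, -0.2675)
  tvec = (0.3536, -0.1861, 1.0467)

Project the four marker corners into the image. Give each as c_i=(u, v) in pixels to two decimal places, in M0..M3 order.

Intrinsics K: fx=430.2, fy=726.4, cx=319.1, cy=231.7
Marker side s = 0.207 m; corners in marker frame (Z=0):
  M0 = (-0.1035, +0.1035, 0)
  M1 = (+0.1035, +0.1035, 0)
  M2 = (+0.1035, -0.1035, 0)
  M3 = (-0.1035, -0.1035, 0)
rvec = (0.3076, -0.0712, -0.2675), |rvec| = θ = 0.41382 rad = 23.710°
Rodrigues: sinθ=0.40211, 1−cosθ=0.08441; R = I + sinθ·[k]× + (1−cosθ)·[k]×²:
    [+0.96223 +0.24914 -0.10974]
    [-0.27073 +0.91809 -0.28951]
    [+0.02863 +0.30828 +0.95086]
t = (0.3536, -0.1861, 1.0467) m
M0: Pc = R·M0+t = (+0.27979, -0.06306, +1.07564); u = 430.2·(+0.27979)/1.07564 + 319.1 = 431.0028, v = 726.4·(-0.06306)/1.07564 + 231.7 = 189.1163
M1: Pc = R·M1+t = (+0.47898, -0.11910, +1.08157); u = 430.2·(+0.47898)/1.08157 + 319.1 = 509.6153, v = 726.4·(-0.11910)/1.08157 + 231.7 = 151.7121
M2: Pc = R·M2+t = (+0.42741, -0.30914, +1.01776); u = 430.2·(+0.42741)/1.01776 + 319.1 = 499.7620, v = 726.4·(-0.30914)/1.01776 + 231.7 = 11.0565
M3: Pc = R·M3+t = (+0.22822, -0.25310, +1.01183); u = 430.2·(+0.22822)/1.01183 + 319.1 = 416.1339, v = 726.4·(-0.25310)/1.01183 + 231.7 = 49.9959

c0=(431.00, 189.12) c1=(509.62, 151.71) c2=(499.76, 11.06) c3=(416.13, 50.00)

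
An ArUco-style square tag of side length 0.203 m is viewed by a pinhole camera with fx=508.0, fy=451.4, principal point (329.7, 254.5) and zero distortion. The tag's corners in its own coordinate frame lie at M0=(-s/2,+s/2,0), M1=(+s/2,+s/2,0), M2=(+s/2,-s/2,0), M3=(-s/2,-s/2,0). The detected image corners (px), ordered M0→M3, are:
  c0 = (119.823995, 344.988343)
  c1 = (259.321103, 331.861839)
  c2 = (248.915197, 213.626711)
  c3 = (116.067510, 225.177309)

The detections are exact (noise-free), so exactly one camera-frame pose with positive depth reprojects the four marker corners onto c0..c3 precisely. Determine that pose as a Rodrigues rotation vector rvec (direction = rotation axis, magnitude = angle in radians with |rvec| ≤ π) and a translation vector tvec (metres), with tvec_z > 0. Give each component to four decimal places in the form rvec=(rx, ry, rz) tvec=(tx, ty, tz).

rvec=(-0.1869, -0.0210, -0.1033) tvec=(-0.2147, 0.0386, 0.7601)

Intrinsics K: fx=508.0, fy=451.4, cx=329.7, cy=254.5
Marker side s = 0.203 m; corners in marker frame (Z=0):
  M0 = (-0.1015, +0.1015, 0)
  M1 = (+0.1015, +0.1015, 0)
  M2 = (+0.1015, -0.1015, 0)
  M3 = (-0.1015, -0.1015, 0)
Detected image corners:
  c0 = (119.823995, 344.988343) px
  c1 = (259.321103, 331.861839) px
  c2 = (248.915197, 213.626711) px
  c3 = (116.067510, 225.177309) px
Planar DLT: solve 8×8 A·h = b for H (H[2,2]=1):
  H  [+677.85115 -10.18760 +186.22168]
  H  [-49.50909 +518.63199 +277.42287]
  H  [+0.04007 -0.24263 +1.00000]
B = K⁻¹H; ‖b₁‖=1.315625, ‖b₂‖=1.315625; λ = 2/(‖b₁‖+‖b₂‖) = 0.760095, sign → tz>0 ⇒ λ=+0.760095
r₁ = λ·B[:,0] = (+0.99447,-0.10054,+0.03046); r₂ = λ·B[:,1] = (+0.10445,+0.97728,-0.18442)
r₃ = r₁×r₂ = (-0.01122,+0.18658,+0.98238); SVD([r₁ r₂ r₃]) → R = UVᵀ:
  R  [+0.99447 +0.10445 -0.01122]
  R  [-0.10054 +0.97728 +0.18658]
  R  [+0.03046 -0.18442 +0.98238]
t = (-0.21468, +0.03860, +0.76009) m
tr R = 2.954123; θ = arccos((tr R − 1)/2) = 0.214600 rad = 12.296°
axis k = ((R−Rᵀ)₃₂, (R−Rᵀ)₁₃, (R−Rᵀ)₂₁) / (2 sinθ) = (-0.871081, -0.097865, -0.481291)
rvec = θ·k = (-0.186934, -0.021002, -0.103285)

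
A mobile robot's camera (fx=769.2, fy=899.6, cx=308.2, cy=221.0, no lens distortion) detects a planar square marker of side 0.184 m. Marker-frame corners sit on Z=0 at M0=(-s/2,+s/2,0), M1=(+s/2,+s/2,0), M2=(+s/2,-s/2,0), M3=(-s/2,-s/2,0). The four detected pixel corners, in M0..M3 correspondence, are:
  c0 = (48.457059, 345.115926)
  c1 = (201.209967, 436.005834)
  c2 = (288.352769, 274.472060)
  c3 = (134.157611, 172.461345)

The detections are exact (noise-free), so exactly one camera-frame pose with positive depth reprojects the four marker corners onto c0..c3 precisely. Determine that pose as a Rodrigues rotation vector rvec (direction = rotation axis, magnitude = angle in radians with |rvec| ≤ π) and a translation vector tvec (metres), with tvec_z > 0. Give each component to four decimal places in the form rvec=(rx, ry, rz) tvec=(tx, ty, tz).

Intrinsics K: fx=769.2, fy=899.6, cx=308.2, cy=221.0
Marker side s = 0.184 m; corners in marker frame (Z=0):
  M0 = (-0.0920, +0.0920, 0)
  M1 = (+0.0920, +0.0920, 0)
  M2 = (+0.0920, -0.0920, 0)
  M3 = (-0.0920, -0.0920, 0)
Detected image corners:
  c0 = (48.457059, 345.115926) px
  c1 = (201.209967, 436.005834) px
  c2 = (288.352769, 274.472060) px
  c3 = (134.157611, 172.461345) px
Planar DLT: solve 8×8 A·h = b for H (H[2,2]=1):
  H  [+876.16257 -437.46526 +169.05015]
  H  [+600.62976 +966.44986 +309.60398]
  H  [+0.25073 +0.19226 +1.00000]
B = K⁻¹H; ‖b₁‖=1.228358, ‖b₂‖=1.228358; λ = 2/(‖b₁‖+‖b₂‖) = 0.814095, sign → tz>0 ⇒ λ=+0.814095
r₁ = λ·B[:,0] = (+0.84551,+0.49340,+0.20412); r₂ = λ·B[:,1] = (-0.52571,+0.83614,+0.15652)
r₃ = r₁×r₂ = (-0.09345,-0.23965,+0.96635); SVD([r₁ r₂ r₃]) → R = UVᵀ:
  R  [+0.84551 -0.52571 -0.09345]
  R  [+0.49340 +0.83614 -0.23965]
  R  [+0.20412 +0.15652 +0.96635]
t = (-0.14727, +0.08018, +0.81409) m
tr R = 2.648008; θ = arccos((tr R − 1)/2) = 0.602355 rad = 34.512°
axis k = ((R−Rᵀ)₃₂, (R−Rᵀ)₁₃, (R−Rᵀ)₂₁) / (2 sinθ) = (+0.349607, -0.262596, +0.899343)
rvec = θ·k = (+0.210587, -0.158176, +0.541724)

rvec=(0.2106, -0.1582, 0.5417) tvec=(-0.1473, 0.0802, 0.8141)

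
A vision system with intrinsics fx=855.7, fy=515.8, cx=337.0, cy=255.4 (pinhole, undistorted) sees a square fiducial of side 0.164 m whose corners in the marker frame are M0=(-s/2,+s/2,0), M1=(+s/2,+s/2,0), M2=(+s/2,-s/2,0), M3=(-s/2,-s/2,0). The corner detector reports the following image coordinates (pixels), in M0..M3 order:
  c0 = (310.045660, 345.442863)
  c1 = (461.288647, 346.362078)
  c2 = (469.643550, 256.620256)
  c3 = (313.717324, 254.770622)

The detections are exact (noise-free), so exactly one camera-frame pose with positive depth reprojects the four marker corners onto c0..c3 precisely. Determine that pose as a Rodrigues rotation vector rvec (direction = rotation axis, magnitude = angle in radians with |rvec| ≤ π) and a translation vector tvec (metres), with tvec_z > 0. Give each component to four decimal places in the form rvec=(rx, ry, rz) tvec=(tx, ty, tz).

rvec=(0.1728, -0.0528, 0.0243) tvec=(0.0553, 0.0813, 0.9094)

Intrinsics K: fx=855.7, fy=515.8, cx=337.0, cy=255.4
Marker side s = 0.164 m; corners in marker frame (Z=0):
  M0 = (-0.0820, +0.0820, 0)
  M1 = (+0.0820, +0.0820, 0)
  M2 = (+0.0820, -0.0820, 0)
  M3 = (-0.0820, -0.0820, 0)
Detected image corners:
  c0 = (310.045660, 345.442863) px
  c1 = (461.288647, 346.362078) px
  c2 = (469.643550, 256.620256) px
  c3 = (313.717324, 254.770622) px
Planar DLT: solve 8×8 A·h = b for H (H[2,2]=1):
  H  [+959.59236 +36.44349 +389.00521]
  H  [+26.44643 +606.66381 +301.49872]
  H  [+0.06000 +0.18828 +1.00000]
B = K⁻¹H; ‖b₁‖=1.099631, ‖b₂‖=1.099631; λ = 2/(‖b₁‖+‖b₂‖) = 0.909396, sign → tz>0 ⇒ λ=+0.909396
r₁ = λ·B[:,0] = (+0.99832,+0.01961,+0.05457); r₂ = λ·B[:,1] = (-0.02870,+0.98481,+0.17122)
r₃ = r₁×r₂ = (-0.05038,-0.17250,+0.98372); SVD([r₁ r₂ r₃]) → R = UVᵀ:
  R  [+0.99832 -0.02870 -0.05038]
  R  [+0.01961 +0.98481 -0.17250]
  R  [+0.05457 +0.17122 +0.98372]
t = (+0.05527, +0.08128, +0.90940) m
tr R = 2.966852; θ = arccos((tr R − 1)/2) = 0.182318 rad = 10.446°
axis k = ((R−Rᵀ)₃₂, (R−Rᵀ)₁₃, (R−Rᵀ)₂₁) / (2 sinθ) = (+0.947889, -0.289409, +0.133227)
rvec = θ·k = (+0.172817, -0.052765, +0.024290)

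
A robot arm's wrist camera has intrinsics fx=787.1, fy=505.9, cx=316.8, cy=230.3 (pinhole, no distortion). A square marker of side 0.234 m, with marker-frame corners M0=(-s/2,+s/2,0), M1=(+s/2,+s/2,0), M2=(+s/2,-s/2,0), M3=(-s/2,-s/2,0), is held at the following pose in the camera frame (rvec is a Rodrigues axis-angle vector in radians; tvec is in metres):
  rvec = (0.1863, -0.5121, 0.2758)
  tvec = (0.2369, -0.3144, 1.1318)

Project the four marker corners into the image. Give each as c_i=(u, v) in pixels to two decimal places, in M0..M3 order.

c0=(391.79, 123.73) c1=(512.36, 155.14) c2=(564.20, 58.49) c3=(446.57, 15.56)

Intrinsics K: fx=787.1, fy=505.9, cx=316.8, cy=230.3
Marker side s = 0.234 m; corners in marker frame (Z=0):
  M0 = (-0.1170, +0.1170, 0)
  M1 = (+0.1170, +0.1170, 0)
  M2 = (+0.1170, -0.1170, 0)
  M3 = (-0.1170, -0.1170, 0)
rvec = (0.1863, -0.5121, 0.2758), |rvec| = θ = 0.61075 rad = 34.994°
Rodrigues: sinθ=0.57348, 1−cosθ=0.18078; R = I + sinθ·[k]× + (1−cosθ)·[k]×²:
    [+0.83604 -0.30521 -0.45595]
    [+0.21273 +0.94631 -0.24338]
    [+0.50575 +0.10648 +0.85608]
t = (0.2369, -0.3144, 1.1318) m
M0: Pc = R·M0+t = (+0.10337, -0.22857, +1.08509); u = 787.1·(+0.10337)/1.08509 + 316.8 = 391.7857, v = 505.9·(-0.22857)/1.08509 + 230.3 = 123.7332
M1: Pc = R·M1+t = (+0.29901, -0.17879, +1.20343); u = 787.1·(+0.29901)/1.20343 + 316.8 = 512.3645, v = 505.9·(-0.17879)/1.20343 + 230.3 = 155.1394
M2: Pc = R·M2+t = (+0.37043, -0.40023, +1.17851); u = 787.1·(+0.37043)/1.17851 + 316.8 = 564.1979, v = 505.9·(-0.40023)/1.17851 + 230.3 = 58.4941
M3: Pc = R·M3+t = (+0.17479, -0.45001, +1.06017); u = 787.1·(+0.17479)/1.06017 + 316.8 = 446.5714, v = 505.9·(-0.45001)/1.06017 + 230.3 = 15.5612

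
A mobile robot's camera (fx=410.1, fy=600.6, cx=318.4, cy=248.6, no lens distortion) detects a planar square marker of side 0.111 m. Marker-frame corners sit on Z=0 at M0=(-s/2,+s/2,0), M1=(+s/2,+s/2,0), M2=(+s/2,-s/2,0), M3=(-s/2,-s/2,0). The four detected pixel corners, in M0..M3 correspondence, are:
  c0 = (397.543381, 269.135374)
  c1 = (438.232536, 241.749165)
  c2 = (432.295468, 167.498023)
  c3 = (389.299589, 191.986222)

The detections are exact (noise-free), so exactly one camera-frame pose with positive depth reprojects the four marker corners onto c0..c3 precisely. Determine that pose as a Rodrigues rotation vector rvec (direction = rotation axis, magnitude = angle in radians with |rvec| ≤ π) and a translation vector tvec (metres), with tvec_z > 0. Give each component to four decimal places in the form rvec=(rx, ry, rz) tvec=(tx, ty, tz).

rvec=(0.2928, -0.4730, -0.2934) tvec=(0.1939, -0.0418, 0.8234)

Intrinsics K: fx=410.1, fy=600.6, cx=318.4, cy=248.6
Marker side s = 0.111 m; corners in marker frame (Z=0):
  M0 = (-0.0555, +0.0555, 0)
  M1 = (+0.0555, +0.0555, 0)
  M2 = (+0.0555, -0.0555, 0)
  M3 = (-0.0555, -0.0555, 0)
Detected image corners:
  c0 = (397.543381, 269.135374) px
  c1 = (438.232536, 241.749165) px
  c2 = (432.295468, 167.498023) px
  c3 = (389.299589, 191.986222) px
Planar DLT: solve 8×8 A·h = b for H (H[2,2]=1):
  H  [+578.42091 +235.20331 +414.98947]
  H  [-128.04569 +771.74971 +218.11185]
  H  [+0.48680 +0.41417 +1.00000]
B = K⁻¹H; ‖b₁‖=1.214487, ‖b₂‖=1.214487; λ = 2/(‖b₁‖+‖b₂‖) = 0.823393, sign → tz>0 ⇒ λ=+0.823393
r₁ = λ·B[:,0] = (+0.85015,-0.34145,+0.40082); r₂ = λ·B[:,1] = (+0.20747,+0.91688,+0.34102)
r₃ = r₁×r₂ = (-0.48395,-0.20676,+0.85032); SVD([r₁ r₂ r₃]) → R = UVᵀ:
  R  [+0.85015 +0.20747 -0.48395]
  R  [-0.34145 +0.91688 -0.20676]
  R  [+0.40082 +0.34102 +0.85032]
t = (+0.19393, -0.04180, +0.82339) m
tr R = 2.617343; θ = arccos((tr R − 1)/2) = 0.628906 rad = 36.034°
axis k = ((R−Rᵀ)₃₂, (R−Rᵀ)₁₃, (R−Rᵀ)₂₁) / (2 sinθ) = (+0.465592, -0.752024, -0.466565)
rvec = θ·k = (+0.292814, -0.472952, -0.293426)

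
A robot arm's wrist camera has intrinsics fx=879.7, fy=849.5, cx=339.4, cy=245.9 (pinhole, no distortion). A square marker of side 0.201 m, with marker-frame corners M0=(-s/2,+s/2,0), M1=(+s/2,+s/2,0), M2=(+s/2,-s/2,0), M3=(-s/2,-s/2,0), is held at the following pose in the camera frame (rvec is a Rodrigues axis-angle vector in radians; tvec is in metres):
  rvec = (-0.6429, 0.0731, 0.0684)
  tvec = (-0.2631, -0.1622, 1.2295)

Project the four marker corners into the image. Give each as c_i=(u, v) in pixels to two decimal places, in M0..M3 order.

Intrinsics K: fx=879.7, fy=849.5, cx=339.4, cy=245.9
Marker side s = 0.201 m; corners in marker frame (Z=0):
  M0 = (-0.1005, +0.1005, 0)
  M1 = (+0.1005, +0.1005, 0)
  M2 = (+0.1005, -0.1005, 0)
  M3 = (-0.1005, -0.1005, 0)
rvec = (-0.6429, 0.0731, 0.0684), |rvec| = θ = 0.65065 rad = 37.279°
Rodrigues: sinθ=0.60570, 1−cosθ=0.20431; R = I + sinθ·[k]× + (1−cosθ)·[k]×²:
    [+0.99516 -0.08636 +0.04683]
    [+0.04099 +0.79827 +0.60090]
    [-0.08927 -0.59608 +0.79795]
t = (-0.2631, -0.1622, 1.2295) m
M0: Pc = R·M0+t = (-0.37179, -0.08609, +1.17857); u = 879.7·(-0.37179)/1.17857 + 339.4 = 61.8882, v = 849.5·(-0.08609)/1.17857 + 245.9 = 183.8444
M1: Pc = R·M1+t = (-0.17176, -0.07785, +1.16062); u = 879.7·(-0.17176)/1.16062 + 339.4 = 209.2099, v = 849.5·(-0.07785)/1.16062 + 245.9 = 188.9160
M2: Pc = R·M2+t = (-0.15441, -0.23831, +1.28043); u = 879.7·(-0.15441)/1.28043 + 339.4 = 233.3171, v = 849.5·(-0.23831)/1.28043 + 245.9 = 87.7964
M3: Pc = R·M3+t = (-0.35444, -0.24655, +1.29838); u = 879.7·(-0.35444)/1.29838 + 339.4 = 99.2568, v = 849.5·(-0.24655)/1.29838 + 245.9 = 84.5903

c0=(61.89, 183.84) c1=(209.21, 188.92) c2=(233.32, 87.80) c3=(99.26, 84.59)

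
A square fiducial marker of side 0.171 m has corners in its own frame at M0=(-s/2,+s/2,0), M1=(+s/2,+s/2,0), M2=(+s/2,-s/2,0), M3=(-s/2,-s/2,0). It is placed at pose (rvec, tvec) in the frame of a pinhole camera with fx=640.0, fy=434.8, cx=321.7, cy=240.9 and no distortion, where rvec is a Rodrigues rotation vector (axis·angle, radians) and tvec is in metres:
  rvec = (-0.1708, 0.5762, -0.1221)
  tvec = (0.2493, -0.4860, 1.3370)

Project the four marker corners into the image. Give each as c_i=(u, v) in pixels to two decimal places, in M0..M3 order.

Intrinsics K: fx=640.0, fy=434.8, cx=321.7, cy=240.9
Marker side s = 0.171 m; corners in marker frame (Z=0):
  M0 = (-0.0855, +0.0855, 0)
  M1 = (+0.0855, +0.0855, 0)
  M2 = (+0.0855, -0.0855, 0)
  M3 = (-0.0855, -0.0855, 0)
rvec = (-0.1708, 0.5762, -0.1221), |rvec| = θ = 0.61326 rad = 35.137°
Rodrigues: sinθ=0.57554, 1−cosθ=0.18222; R = I + sinθ·[k]× + (1−cosθ)·[k]×²:
    [+0.83191 +0.06690 +0.55086]
    [-0.16227 +0.97864 +0.12621]
    [-0.53065 -0.19438 +0.82500]
t = (0.2493, -0.4860, 1.3370) m
M0: Pc = R·M0+t = (+0.18389, -0.38845, +1.36575); u = 640.0·(+0.18389)/1.36575 + 321.7 = 407.8730, v = 434.8·(-0.38845)/1.36575 + 240.9 = 117.2327
M1: Pc = R·M1+t = (+0.32615, -0.41620, +1.27501); u = 640.0·(+0.32615)/1.27501 + 321.7 = 485.4126, v = 434.8·(-0.41620)/1.27501 + 240.9 = 98.9685
M2: Pc = R·M2+t = (+0.31471, -0.58355, +1.30825); u = 640.0·(+0.31471)/1.30825 + 321.7 = 475.6563, v = 434.8·(-0.58355)/1.30825 + 240.9 = 46.9562
M3: Pc = R·M3+t = (+0.17245, -0.55580, +1.39899); u = 640.0·(+0.17245)/1.39899 + 321.7 = 400.5917, v = 434.8·(-0.55580)/1.39899 + 240.9 = 68.1600

c0=(407.87, 117.23) c1=(485.41, 98.97) c2=(475.66, 46.96) c3=(400.59, 68.16)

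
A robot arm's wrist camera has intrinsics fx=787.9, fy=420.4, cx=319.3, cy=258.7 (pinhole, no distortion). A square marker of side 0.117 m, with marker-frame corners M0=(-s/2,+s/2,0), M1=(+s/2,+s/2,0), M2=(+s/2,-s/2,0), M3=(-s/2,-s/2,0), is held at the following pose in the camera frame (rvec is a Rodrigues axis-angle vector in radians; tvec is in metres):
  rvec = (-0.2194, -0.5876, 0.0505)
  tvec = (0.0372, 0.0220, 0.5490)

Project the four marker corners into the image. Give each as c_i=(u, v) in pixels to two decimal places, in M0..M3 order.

c0=(302.78, 319.26) c1=(439.63, 321.97) c2=(432.07, 238.41) c3=(300.95, 225.80)

Intrinsics K: fx=787.9, fy=420.4, cx=319.3, cy=258.7
Marker side s = 0.117 m; corners in marker frame (Z=0):
  M0 = (-0.0585, +0.0585, 0)
  M1 = (+0.0585, +0.0585, 0)
  M2 = (+0.0585, -0.0585, 0)
  M3 = (-0.0585, -0.0585, 0)
rvec = (-0.2194, -0.5876, 0.0505), |rvec| = θ = 0.62925 rad = 36.054°
Rodrigues: sinθ=0.58854, 1−cosθ=0.19153; R = I + sinθ·[k]× + (1−cosθ)·[k]×²:
    [+0.83175 +0.01513 -0.55494]
    [+0.10959 +0.97548 +0.19085]
    [+0.54422 -0.21956 +0.80970]
t = (0.0372, 0.0220, 0.5490) m
M0: Pc = R·M0+t = (-0.01057, +0.07265, +0.50432); u = 787.9·(-0.01057)/0.50432 + 319.3 = 302.7826, v = 420.4·(+0.07265)/0.50432 + 258.7 = 319.2648
M1: Pc = R·M1+t = (+0.08674, +0.08548, +0.56799); u = 787.9·(+0.08674)/0.56799 + 319.3 = 439.6261, v = 420.4·(+0.08548)/0.56799 + 258.7 = 321.9657
M2: Pc = R·M2+t = (+0.08497, -0.02865, +0.59368); u = 787.9·(+0.08497)/0.59368 + 319.3 = 432.0706, v = 420.4·(-0.02865)/0.59368 + 258.7 = 238.4091
M3: Pc = R·M3+t = (-0.01234, -0.04148, +0.53001); u = 787.9·(-0.01234)/0.53001 + 319.3 = 300.9519, v = 420.4·(-0.04148)/0.53001 + 258.7 = 225.8006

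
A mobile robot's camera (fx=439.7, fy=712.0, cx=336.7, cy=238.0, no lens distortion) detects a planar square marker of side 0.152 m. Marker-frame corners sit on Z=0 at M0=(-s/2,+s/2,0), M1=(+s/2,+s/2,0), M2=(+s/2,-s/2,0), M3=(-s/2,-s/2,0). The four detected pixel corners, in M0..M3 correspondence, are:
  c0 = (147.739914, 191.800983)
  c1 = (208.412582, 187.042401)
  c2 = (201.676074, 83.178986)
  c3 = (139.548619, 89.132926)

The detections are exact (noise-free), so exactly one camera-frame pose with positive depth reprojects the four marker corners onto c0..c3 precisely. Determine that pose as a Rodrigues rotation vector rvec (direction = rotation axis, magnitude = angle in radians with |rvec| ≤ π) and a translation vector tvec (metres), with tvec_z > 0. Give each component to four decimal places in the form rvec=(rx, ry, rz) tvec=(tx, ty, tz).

rvec=(0.1761, 0.0676, -0.0484) tvec=(-0.3903, -0.1477, 1.0562)

Intrinsics K: fx=439.7, fy=712.0, cx=336.7, cy=238.0
Marker side s = 0.152 m; corners in marker frame (Z=0):
  M0 = (-0.0760, +0.0760, 0)
  M1 = (+0.0760, +0.0760, 0)
  M2 = (+0.0760, -0.0760, 0)
  M3 = (-0.0760, -0.0760, 0)
Detected image corners:
  c0 = (147.739914, 191.800983) px
  c1 = (208.412582, 187.042401) px
  c2 = (201.676074, 83.178986) px
  c3 = (139.548619, 89.132926) px
Planar DLT: solve 8×8 A·h = b for H (H[2,2]=1):
  H  [+392.09488 +77.73940 +174.23302]
  H  [-44.51000 +701.97100 +138.44654]
  H  [-0.06764 +0.16410 +1.00000]
B = K⁻¹H; ‖b₁‖=0.946793, ‖b₂‖=0.946793; λ = 2/(‖b₁‖+‖b₂‖) = 1.056197, sign → tz>0 ⇒ λ=+1.056197
r₁ = λ·B[:,0] = (+0.99655,-0.04215,-0.07144); r₂ = λ·B[:,1] = (+0.05401,+0.98338,+0.17332)
r₃ = r₁×r₂ = (+0.06295,-0.17659,+0.98227); SVD([r₁ r₂ r₃]) → R = UVᵀ:
  R  [+0.99655 +0.05401 +0.06295]
  R  [-0.04215 +0.98338 -0.17659]
  R  [-0.07144 +0.17332 +0.98227]
t = (-0.39026, -0.14768, +1.05620) m
tr R = 2.962207; θ = arccos((tr R − 1)/2) = 0.194713 rad = 11.156°
axis k = ((R−Rᵀ)₃₂, (R−Rᵀ)₁₃, (R−Rᵀ)₂₁) / (2 sinθ) = (+0.904228, +0.347307, -0.248494)
rvec = θ·k = (+0.176065, +0.067625, -0.048385)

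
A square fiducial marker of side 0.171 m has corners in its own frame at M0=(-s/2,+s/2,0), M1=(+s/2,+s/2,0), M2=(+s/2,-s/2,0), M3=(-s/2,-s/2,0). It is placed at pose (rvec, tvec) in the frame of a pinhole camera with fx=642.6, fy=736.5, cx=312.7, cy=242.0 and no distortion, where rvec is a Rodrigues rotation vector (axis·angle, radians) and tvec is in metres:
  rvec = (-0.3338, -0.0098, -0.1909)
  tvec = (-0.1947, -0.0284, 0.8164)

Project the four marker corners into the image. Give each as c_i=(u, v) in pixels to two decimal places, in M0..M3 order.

c0=(97.77, 304.51) c1=(235.89, 274.61) c2=(216.57, 134.75) c3=(87.42, 161.51)

Intrinsics K: fx=642.6, fy=736.5, cx=312.7, cy=242.0
Marker side s = 0.171 m; corners in marker frame (Z=0):
  M0 = (-0.0855, +0.0855, 0)
  M1 = (+0.0855, +0.0855, 0)
  M2 = (+0.0855, -0.0855, 0)
  M3 = (-0.0855, -0.0855, 0)
rvec = (-0.3338, -0.0098, -0.1909), |rvec| = θ = 0.38466 rad = 22.039°
Rodrigues: sinθ=0.37524, 1−cosθ=0.07307; R = I + sinθ·[k]× + (1−cosθ)·[k]×²:
    [+0.98195 +0.18784 +0.02191]
    [-0.18461 +0.92697 +0.32655]
    [+0.04103 -0.32471 +0.94492]
t = (-0.1947, -0.0284, 0.8164) m
M0: Pc = R·M0+t = (-0.26260, +0.06664, +0.78513); u = 642.6·(-0.26260)/0.78513 + 312.7 = 97.7743, v = 736.5·(+0.06664)/0.78513 + 242.0 = 304.5130
M1: Pc = R·M1+t = (-0.09468, +0.03507, +0.79215); u = 642.6·(-0.09468)/0.79215 + 312.7 = 235.8923, v = 736.5·(+0.03507)/0.79215 + 242.0 = 274.6083
M2: Pc = R·M2+t = (-0.12680, -0.12344, +0.84767); u = 642.6·(-0.12680)/0.84767 + 312.7 = 216.5732, v = 736.5·(-0.12344)/0.84767 + 242.0 = 134.7484
M3: Pc = R·M3+t = (-0.29472, -0.09187, +0.84065); u = 642.6·(-0.29472)/0.84065 + 312.7 = 87.4164, v = 736.5·(-0.09187)/0.84065 + 242.0 = 161.5106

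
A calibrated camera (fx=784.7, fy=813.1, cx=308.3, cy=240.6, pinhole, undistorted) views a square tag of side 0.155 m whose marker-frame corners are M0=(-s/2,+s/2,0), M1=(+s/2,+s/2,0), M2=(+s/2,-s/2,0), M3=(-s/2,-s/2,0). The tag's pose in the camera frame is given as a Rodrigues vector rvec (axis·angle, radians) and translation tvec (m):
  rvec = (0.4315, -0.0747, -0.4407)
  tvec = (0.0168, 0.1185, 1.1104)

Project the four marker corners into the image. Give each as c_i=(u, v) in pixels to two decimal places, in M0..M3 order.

Intrinsics K: fx=784.7, fy=813.1, cx=308.3, cy=240.6
Marker side s = 0.155 m; corners in marker frame (Z=0):
  M0 = (-0.0775, +0.0775, 0)
  M1 = (+0.0775, +0.0775, 0)
  M2 = (+0.0775, -0.0775, 0)
  M3 = (-0.0775, -0.0775, 0)
rvec = (0.4315, -0.0747, -0.4407), |rvec| = θ = 0.62128 rad = 35.597°
Rodrigues: sinθ=0.58208, 1−cosθ=0.18687; R = I + sinθ·[k]× + (1−cosθ)·[k]×²:
    [+0.90327 +0.39729 -0.16205]
    [-0.42850 +0.81584 -0.38833]
    [-0.02208 +0.42021 +0.90716]
t = (0.0168, 0.1185, 1.1104) m
M0: Pc = R·M0+t = (-0.02241, +0.21494, +1.14468); u = 784.7·(-0.02241)/1.14468 + 308.3 = 292.9347, v = 813.1·(+0.21494)/1.14468 + 240.6 = 393.2756
M1: Pc = R·M1+t = (+0.11759, +0.14852, +1.14126); u = 784.7·(+0.11759)/1.14126 + 308.3 = 389.1544, v = 813.1·(+0.14852)/1.14126 + 240.6 = 346.4139
M2: Pc = R·M2+t = (+0.05601, +0.02206, +1.07612); u = 784.7·(+0.05601)/1.07612 + 308.3 = 349.1450, v = 813.1·(+0.02206)/1.07612 + 240.6 = 257.2714
M3: Pc = R·M3+t = (-0.08399, +0.08848, +1.07954); u = 784.7·(-0.08399)/1.07954 + 308.3 = 247.2468, v = 813.1·(+0.08848)/1.07954 + 240.6 = 307.2430

c0=(292.93, 393.28) c1=(389.15, 346.41) c2=(349.14, 257.27) c3=(247.25, 307.24)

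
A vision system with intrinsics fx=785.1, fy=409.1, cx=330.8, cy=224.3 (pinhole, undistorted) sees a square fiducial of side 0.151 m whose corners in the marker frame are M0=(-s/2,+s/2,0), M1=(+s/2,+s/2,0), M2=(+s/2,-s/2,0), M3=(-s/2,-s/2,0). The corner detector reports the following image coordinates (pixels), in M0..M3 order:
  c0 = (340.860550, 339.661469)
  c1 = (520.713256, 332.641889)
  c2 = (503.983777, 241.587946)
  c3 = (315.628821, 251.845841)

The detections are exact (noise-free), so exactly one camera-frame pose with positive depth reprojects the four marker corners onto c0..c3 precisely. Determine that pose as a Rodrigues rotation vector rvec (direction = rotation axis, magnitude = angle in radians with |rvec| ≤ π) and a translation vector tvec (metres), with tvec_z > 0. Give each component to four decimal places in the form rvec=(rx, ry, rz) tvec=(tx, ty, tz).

rvec=(0.2229, 0.1216, -0.1268) tvec=(0.0725, 0.1076, 0.6443)

Intrinsics K: fx=785.1, fy=409.1, cx=330.8, cy=224.3
Marker side s = 0.151 m; corners in marker frame (Z=0):
  M0 = (-0.0755, +0.0755, 0)
  M1 = (+0.0755, +0.0755, 0)
  M2 = (+0.0755, -0.0755, 0)
  M3 = (-0.0755, -0.0755, 0)
Detected image corners:
  c0 = (340.860550, 339.661469) px
  c1 = (520.713256, 332.641889) px
  c2 = (503.983777, 241.587946) px
  c3 = (315.628821, 251.845841) px
Planar DLT: solve 8×8 A·h = b for H (H[2,2]=1):
  H  [+1131.12471 +277.89068 +419.11229]
  H  [-117.55050 +688.15404 +292.61468]
  H  [-0.20796 +0.32954 +1.00000]
B = K⁻¹H; ‖b₁‖=1.552154, ‖b₂‖=1.552154; λ = 2/(‖b₁‖+‖b₂‖) = 0.644266, sign → tz>0 ⇒ λ=+0.644266
r₁ = λ·B[:,0] = (+0.98467,-0.11166,-0.13398); r₂ = λ·B[:,1] = (+0.13858,+0.96733,+0.21231)
r₃ = r₁×r₂ = (+0.10590,-0.22762,+0.96797); SVD([r₁ r₂ r₃]) → R = UVᵀ:
  R  [+0.98467 +0.13858 +0.10590]
  R  [-0.11166 +0.96733 -0.22762]
  R  [-0.13398 +0.21231 +0.96797]
t = (+0.07247, +0.10758, +0.64427) m
tr R = 2.919971; θ = arccos((tr R − 1)/2) = 0.283845 rad = 16.263°
axis k = ((R−Rᵀ)₃₂, (R−Rᵀ)₁₃, (R−Rᵀ)₂₁) / (2 sinθ) = (+0.785462, +0.428282, -0.446794)
rvec = θ·k = (+0.222950, +0.121566, -0.126820)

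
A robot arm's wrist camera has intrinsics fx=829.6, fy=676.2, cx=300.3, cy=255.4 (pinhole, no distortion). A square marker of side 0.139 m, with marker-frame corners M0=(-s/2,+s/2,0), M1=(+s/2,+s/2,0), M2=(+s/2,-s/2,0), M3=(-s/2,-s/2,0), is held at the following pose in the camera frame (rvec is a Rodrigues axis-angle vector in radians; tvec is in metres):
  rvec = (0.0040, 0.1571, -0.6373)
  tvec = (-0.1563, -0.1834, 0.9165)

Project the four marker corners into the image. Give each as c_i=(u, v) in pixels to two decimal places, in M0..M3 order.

c0=(147.47, 192.18) c1=(245.15, 129.11) c2=(170.35, 46.86) c3=(74.97, 111.32)

Intrinsics K: fx=829.6, fy=676.2, cx=300.3, cy=255.4
Marker side s = 0.139 m; corners in marker frame (Z=0):
  M0 = (-0.0695, +0.0695, 0)
  M1 = (+0.0695, +0.0695, 0)
  M2 = (+0.0695, -0.0695, 0)
  M3 = (-0.0695, -0.0695, 0)
rvec = (0.0040, 0.1571, -0.6373), |rvec| = θ = 0.65639 rad = 37.608°
Rodrigues: sinθ=0.61026, 1−cosθ=0.20780; R = I + sinθ·[k]× + (1−cosθ)·[k]×²:
    [+0.79221 +0.59282 +0.14483]
    [-0.59221 +0.80410 -0.05201]
    [-0.14729 -0.04457 +0.98809]
t = (-0.1563, -0.1834, 0.9165) m
M0: Pc = R·M0+t = (-0.17016, -0.08636, +0.92364); u = 829.6·(-0.17016)/0.92364 + 300.3 = 147.4666, v = 676.2·(-0.08636)/0.92364 + 255.4 = 192.1783
M1: Pc = R·M1+t = (-0.06004, -0.16867, +0.90317); u = 829.6·(-0.06004)/0.90317 + 300.3 = 245.1497, v = 676.2·(-0.16867)/0.90317 + 255.4 = 129.1143
M2: Pc = R·M2+t = (-0.14244, -0.28044, +0.90936); u = 829.6·(-0.14244)/0.90936 + 300.3 = 170.3515, v = 676.2·(-0.28044)/0.90936 + 255.4 = 46.8623
M3: Pc = R·M3+t = (-0.25256, -0.19813, +0.92983); u = 829.6·(-0.25256)/0.92983 + 300.3 = 74.9662, v = 676.2·(-0.19813)/0.92983 + 255.4 = 111.3170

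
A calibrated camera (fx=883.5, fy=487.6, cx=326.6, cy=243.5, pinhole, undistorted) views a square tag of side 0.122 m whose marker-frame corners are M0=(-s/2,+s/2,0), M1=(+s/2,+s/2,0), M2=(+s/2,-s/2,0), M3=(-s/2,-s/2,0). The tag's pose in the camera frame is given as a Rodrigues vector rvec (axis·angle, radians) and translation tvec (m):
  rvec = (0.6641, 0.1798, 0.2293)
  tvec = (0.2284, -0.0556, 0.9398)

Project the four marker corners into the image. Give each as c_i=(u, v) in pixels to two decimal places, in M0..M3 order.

c0=(470.82, 230.97) c1=(578.82, 247.15) c2=(618.71, 196.74) c3=(501.12, 179.82)

Intrinsics K: fx=883.5, fy=487.6, cx=326.6, cy=243.5
Marker side s = 0.122 m; corners in marker frame (Z=0):
  M0 = (-0.0610, +0.0610, 0)
  M1 = (+0.0610, +0.0610, 0)
  M2 = (+0.0610, -0.0610, 0)
  M3 = (-0.0610, -0.0610, 0)
rvec = (0.6641, 0.1798, 0.2293), |rvec| = θ = 0.72521 rad = 41.552°
Rodrigues: sinθ=0.66330, 1−cosθ=0.25164; R = I + sinθ·[k]× + (1−cosθ)·[k]×²:
    [+0.95938 -0.15259 +0.23731]
    [+0.26685 +0.76383 -0.58767]
    [-0.09159 +0.62713 +0.77351]
t = (0.2284, -0.0556, 0.9398) m
M0: Pc = R·M0+t = (+0.16057, -0.02528, +0.98364); u = 883.5·(+0.16057)/0.98364 + 326.6 = 470.8229, v = 487.6·(-0.02528)/0.98364 + 243.5 = 230.9661
M1: Pc = R·M1+t = (+0.27761, +0.00727, +0.97247); u = 883.5·(+0.27761)/0.97247 + 326.6 = 578.8159, v = 487.6·(+0.00727)/0.97247 + 243.5 = 247.1459
M2: Pc = R·M2+t = (+0.29623, -0.08592, +0.89596); u = 883.5·(+0.29623)/0.89596 + 326.6 = 618.7108, v = 487.6·(-0.08592)/0.89596 + 243.5 = 196.7431
M3: Pc = R·M3+t = (+0.17919, -0.11847, +0.90713); u = 883.5·(+0.17919)/0.90713 + 326.6 = 501.1181, v = 487.6·(-0.11847)/0.90713 + 243.5 = 179.8195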